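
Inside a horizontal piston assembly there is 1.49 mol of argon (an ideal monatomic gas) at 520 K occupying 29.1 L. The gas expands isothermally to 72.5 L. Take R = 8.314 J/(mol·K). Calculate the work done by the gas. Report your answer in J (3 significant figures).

Isothermal: W = nRT ln(V₂/V₁).
W = (1.49)(8.314)(520) × ln(72.5/29.1)
  = 6442 × 0.9128
W_by_gas = 5880 J.

W ≈ 5880 J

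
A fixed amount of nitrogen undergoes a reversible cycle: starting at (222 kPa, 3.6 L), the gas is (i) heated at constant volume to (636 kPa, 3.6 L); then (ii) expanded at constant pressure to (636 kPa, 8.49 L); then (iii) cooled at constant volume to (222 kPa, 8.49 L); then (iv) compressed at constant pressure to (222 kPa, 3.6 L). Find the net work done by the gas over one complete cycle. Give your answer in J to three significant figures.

Constant-volume legs do no work.
W(ii) = (636)(8.49 − 3.6) = 3110 J; W(iv) = (222)(3.6 − 8.49) = -1086 J.
W_net = 3110 − 1086 = 2024 J (the clockwise enclosed area).

W_net ≈ 2020 J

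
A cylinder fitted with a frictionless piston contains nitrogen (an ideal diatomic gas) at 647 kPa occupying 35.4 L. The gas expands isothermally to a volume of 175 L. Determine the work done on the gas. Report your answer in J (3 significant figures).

W ≈ -36600 J

Isothermal: W = nRT ln(V₂/V₁) = P₁V₁ ln(V₂/V₁).
P₁V₁ = (647 kPa)(35.4 L) = 22904 J.
W = 22904 × ln(175/35.4) = 22904 × 1.598
W_by_gas = 36602 J; work on gas = −W_by = -36602 J.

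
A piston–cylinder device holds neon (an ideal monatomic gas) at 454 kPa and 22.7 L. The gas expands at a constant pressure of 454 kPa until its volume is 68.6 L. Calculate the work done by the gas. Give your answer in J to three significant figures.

Isobaric: W = P ΔV.
W = (454 kPa)(68.6 − 22.7 L) = (454)(45.9) = 20839 J.

W ≈ 20800 J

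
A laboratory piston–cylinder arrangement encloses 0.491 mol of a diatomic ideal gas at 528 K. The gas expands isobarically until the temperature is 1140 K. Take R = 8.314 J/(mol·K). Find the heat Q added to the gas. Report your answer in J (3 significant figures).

Isobaric: W = nRΔT = (0.491)(8.314)(612) = 2498 J.
ΔU = nCᵥΔT with Cᵥ = 5R/2: ΔU = (0.491)(20.79)(612) = 6246 J.
Q = ΔU + W = 6246 + 2498 = 8744 J.

Q ≈ 8740 J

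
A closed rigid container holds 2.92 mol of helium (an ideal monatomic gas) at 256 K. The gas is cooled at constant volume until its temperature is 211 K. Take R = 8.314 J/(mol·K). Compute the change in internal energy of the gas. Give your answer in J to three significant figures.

Constant volume ⇒ W = 0, so Q = ΔU = nCᵥΔT with Cᵥ = 3R/2 = 12.47 J/(mol·K).
ΔU = (2.92)(12.47)(211 − 256) = -1639 J.

ΔU ≈ -1640 J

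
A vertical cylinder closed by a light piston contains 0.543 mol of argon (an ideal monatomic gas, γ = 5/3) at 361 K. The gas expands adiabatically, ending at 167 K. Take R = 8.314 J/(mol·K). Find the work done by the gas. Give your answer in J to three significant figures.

W ≈ 1310 J

Adiabatic ⇒ Q = 0, so W_by = −ΔU = nCᵥ(T₁ − T₂).
Cᵥ = 3R/2 = 12.47 J/(mol·K).
W = (0.543)(12.47)(361 − 167) = 1314 J.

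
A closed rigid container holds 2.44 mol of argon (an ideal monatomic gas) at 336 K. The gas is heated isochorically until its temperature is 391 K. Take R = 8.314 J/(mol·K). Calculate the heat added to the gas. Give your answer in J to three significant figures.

Constant volume ⇒ W = 0, so Q = ΔU = nCᵥΔT with Cᵥ = 3R/2 = 12.47 J/(mol·K).
ΔU = (2.44)(12.47)(391 − 336) = 1674 J.

Q ≈ 1670 J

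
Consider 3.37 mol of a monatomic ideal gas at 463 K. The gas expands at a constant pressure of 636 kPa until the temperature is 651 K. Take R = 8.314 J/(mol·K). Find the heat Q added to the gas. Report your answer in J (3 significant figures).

Q ≈ 13200 J

Isobaric: W = nRΔT = (3.37)(8.314)(188) = 5267 J.
ΔU = nCᵥΔT with Cᵥ = 3R/2: ΔU = (3.37)(12.47)(188) = 7901 J.
Q = ΔU + W = 7901 + 5267 = 13169 J.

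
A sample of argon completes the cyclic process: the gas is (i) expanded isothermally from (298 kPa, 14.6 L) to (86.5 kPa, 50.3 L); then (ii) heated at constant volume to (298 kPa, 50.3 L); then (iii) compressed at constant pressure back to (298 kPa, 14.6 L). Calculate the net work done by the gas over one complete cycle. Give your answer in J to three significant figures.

W_net ≈ -5260 J

Leg (i): W = PᵢVᵢ ln(V_f/Vᵢ) = (4351) ln(50.3/14.6) = 5382 J.
Leg (ii): W = 0.
Leg (iii): W = PΔV = (298)(14.6 − 50.3) = -10639 J.
W_net = 5382 − 10639 = -5257 J.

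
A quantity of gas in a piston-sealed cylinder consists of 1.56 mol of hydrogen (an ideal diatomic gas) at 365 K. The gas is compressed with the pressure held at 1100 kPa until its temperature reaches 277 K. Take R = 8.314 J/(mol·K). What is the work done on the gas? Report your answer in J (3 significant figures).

Isobaric: W = P ΔV = nR ΔT.
W = (1.56)(8.314)(277 − 365) = -1141 J.
Work on gas = −W_by = 1141 J.

W ≈ 1140 J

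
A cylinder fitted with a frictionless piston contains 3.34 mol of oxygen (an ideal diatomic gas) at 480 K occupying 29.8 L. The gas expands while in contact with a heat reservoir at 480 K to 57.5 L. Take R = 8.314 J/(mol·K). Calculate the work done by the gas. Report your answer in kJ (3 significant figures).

W ≈ 8.76 kJ

Isothermal: W = nRT ln(V₂/V₁).
W = (3.34)(8.314)(480) × ln(57.5/29.8)
  = 13329 × 0.6573
W_by_gas = 8761 J.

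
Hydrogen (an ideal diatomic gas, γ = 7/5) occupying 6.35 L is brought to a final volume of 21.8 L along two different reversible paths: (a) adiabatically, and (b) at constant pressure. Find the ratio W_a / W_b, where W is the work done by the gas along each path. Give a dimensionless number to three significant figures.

W_a / W_b ≈ 0.400

Path (a) adiabatic: W = P₁V₁(1 − (V₁/V₂)^(γ−1))/(γ−1) → W_a/(P₁V₁) = 0.9736.
Path (b) isobaric: W = P₁(V₂ − V₁) → W_b/(P₁V₁) = 2.433.
W_a / W_b = 0.9736 / 2.433 = 0.4002.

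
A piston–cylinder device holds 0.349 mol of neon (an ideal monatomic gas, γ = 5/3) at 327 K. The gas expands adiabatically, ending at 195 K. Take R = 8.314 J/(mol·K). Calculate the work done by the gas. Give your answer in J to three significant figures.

Adiabatic ⇒ Q = 0, so W_by = −ΔU = nCᵥ(T₁ − T₂).
Cᵥ = 3R/2 = 12.47 J/(mol·K).
W = (0.349)(12.47)(327 − 195) = 574.5 J.

W ≈ 575 J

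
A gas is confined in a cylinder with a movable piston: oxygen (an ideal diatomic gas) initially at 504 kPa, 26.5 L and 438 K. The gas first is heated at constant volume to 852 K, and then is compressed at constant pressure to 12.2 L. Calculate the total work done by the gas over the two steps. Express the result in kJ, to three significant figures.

Step 1 (isochoric): W = 0 (constant volume).
After step 1: P = 980.4 kPa (V unchanged).
Step 2 (isobaric): W = PΔV = (980.4 kPa)(12.2 − 26.5 L) = -14019 J.
W_total = 0 − 14019 = -14019 J.

W_total ≈ -14.0 kJ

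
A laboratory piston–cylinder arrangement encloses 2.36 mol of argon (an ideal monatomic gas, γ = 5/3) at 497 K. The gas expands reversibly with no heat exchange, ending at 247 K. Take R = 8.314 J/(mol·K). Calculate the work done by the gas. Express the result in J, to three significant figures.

W ≈ 7360 J

Adiabatic ⇒ Q = 0, so W_by = −ΔU = nCᵥ(T₁ − T₂).
Cᵥ = 3R/2 = 12.47 J/(mol·K).
W = (2.36)(12.47)(497 − 247) = 7358 J.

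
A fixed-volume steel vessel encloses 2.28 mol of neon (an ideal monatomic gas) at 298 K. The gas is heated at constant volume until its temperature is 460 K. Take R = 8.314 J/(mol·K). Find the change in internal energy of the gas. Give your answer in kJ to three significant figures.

ΔU ≈ 4.61 kJ

Constant volume ⇒ W = 0, so Q = ΔU = nCᵥΔT with Cᵥ = 3R/2 = 12.47 J/(mol·K).
ΔU = (2.28)(12.47)(460 − 298) = 4606 J.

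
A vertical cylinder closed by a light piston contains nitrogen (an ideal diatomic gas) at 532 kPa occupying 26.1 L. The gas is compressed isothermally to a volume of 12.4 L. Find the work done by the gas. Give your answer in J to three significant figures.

Isothermal: W = nRT ln(V₂/V₁) = P₁V₁ ln(V₂/V₁).
P₁V₁ = (532 kPa)(26.1 L) = 13885 J.
W = 13885 × ln(12.4/26.1) = 13885 × -0.7442
W_by_gas = -10334 J.

W ≈ -10300 J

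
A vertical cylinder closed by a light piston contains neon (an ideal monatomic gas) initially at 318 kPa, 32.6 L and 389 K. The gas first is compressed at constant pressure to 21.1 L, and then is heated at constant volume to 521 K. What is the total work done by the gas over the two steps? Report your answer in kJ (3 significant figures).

W_total ≈ -3.66 kJ

Step 1 (isobaric): W = PΔV = (318 kPa)(21.1 − 32.6 L) = -3657 J.
Step 2 (isochoric): W = 0 (constant volume).
W_total = -3657 + 0 = -3657 J.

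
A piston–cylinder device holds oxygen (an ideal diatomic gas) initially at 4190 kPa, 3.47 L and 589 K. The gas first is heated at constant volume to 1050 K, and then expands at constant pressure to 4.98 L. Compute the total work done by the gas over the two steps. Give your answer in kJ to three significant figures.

Step 1 (isochoric): W = 0 (constant volume).
After step 1: P = 7469 kPa (V unchanged).
Step 2 (isobaric): W = PΔV = (7469 kPa)(4.98 − 3.47 L) = 11279 J.
W_total = 0 + 11279 = 11279 J.

W_total ≈ 11.3 kJ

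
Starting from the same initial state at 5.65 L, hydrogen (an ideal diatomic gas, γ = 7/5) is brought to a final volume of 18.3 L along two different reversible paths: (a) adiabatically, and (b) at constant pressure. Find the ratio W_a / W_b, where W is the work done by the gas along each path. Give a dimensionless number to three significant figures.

Path (a) adiabatic: W = P₁V₁(1 − (V₁/V₂)^(γ−1))/(γ−1) → W_a/(P₁V₁) = 0.9376.
Path (b) isobaric: W = P₁(V₂ − V₁) → W_b/(P₁V₁) = 2.239.
W_a / W_b = 0.9376 / 2.239 = 0.4188.

W_a / W_b ≈ 0.419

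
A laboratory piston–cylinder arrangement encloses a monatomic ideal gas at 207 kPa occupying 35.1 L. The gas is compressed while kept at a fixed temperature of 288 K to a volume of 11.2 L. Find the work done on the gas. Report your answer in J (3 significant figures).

Isothermal: W = nRT ln(V₂/V₁) = P₁V₁ ln(V₂/V₁).
P₁V₁ = (207 kPa)(35.1 L) = 7266 J.
W = 7266 × ln(11.2/35.1) = 7266 × -1.142
W_by_gas = -8300 J; work on gas = −W_by = 8300 J.

W ≈ 8300 J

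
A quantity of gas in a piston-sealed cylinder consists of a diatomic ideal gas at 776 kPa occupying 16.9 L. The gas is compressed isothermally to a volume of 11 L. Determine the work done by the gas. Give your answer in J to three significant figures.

W ≈ -5630 J

Isothermal: W = nRT ln(V₂/V₁) = P₁V₁ ln(V₂/V₁).
P₁V₁ = (776 kPa)(16.9 L) = 13114 J.
W = 13114 × ln(11/16.9) = 13114 × -0.4294
W_by_gas = -5632 J.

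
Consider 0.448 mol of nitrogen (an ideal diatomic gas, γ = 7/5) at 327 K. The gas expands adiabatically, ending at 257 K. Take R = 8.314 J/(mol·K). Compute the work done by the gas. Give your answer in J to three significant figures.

W ≈ 652 J

Adiabatic ⇒ Q = 0, so W_by = −ΔU = nCᵥ(T₁ − T₂).
Cᵥ = 5R/2 = 20.79 J/(mol·K).
W = (0.448)(20.79)(327 − 257) = 651.8 J.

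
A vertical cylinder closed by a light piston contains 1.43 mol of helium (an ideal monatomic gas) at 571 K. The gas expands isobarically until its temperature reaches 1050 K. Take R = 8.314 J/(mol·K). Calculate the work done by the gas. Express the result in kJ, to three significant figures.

Isobaric: W = P ΔV = nR ΔT.
W = (1.43)(8.314)(1050 − 571) = 5695 J.

W ≈ 5.69 kJ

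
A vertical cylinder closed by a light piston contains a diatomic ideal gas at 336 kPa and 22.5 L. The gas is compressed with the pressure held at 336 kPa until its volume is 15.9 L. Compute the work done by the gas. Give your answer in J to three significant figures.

W ≈ -2220 J

Isobaric: W = P ΔV.
W = (336 kPa)(15.9 − 22.5 L) = (336)(-6.6) = -2218 J.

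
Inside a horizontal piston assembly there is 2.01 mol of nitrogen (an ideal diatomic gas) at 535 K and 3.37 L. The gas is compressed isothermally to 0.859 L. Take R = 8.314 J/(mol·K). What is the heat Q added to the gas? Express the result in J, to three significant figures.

Isothermal ⇒ ΔU = 0, so Q = W = nRT ln(V₂/V₁).
Q = (2.01)(8.314)(535) ln(0.859/3.37) = 8940 × -1.367 = -12221 J.

Q ≈ -12200 J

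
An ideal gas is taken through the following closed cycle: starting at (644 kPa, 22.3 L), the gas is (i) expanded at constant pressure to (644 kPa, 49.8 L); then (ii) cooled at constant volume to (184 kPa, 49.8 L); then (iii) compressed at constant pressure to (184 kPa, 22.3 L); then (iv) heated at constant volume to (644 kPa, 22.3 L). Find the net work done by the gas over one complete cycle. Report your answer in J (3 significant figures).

W_net ≈ 12600 J

Constant-volume legs do no work.
W(i) = (644)(49.8 − 22.3) = 17710 J; W(iii) = (184)(22.3 − 49.8) = -5060 J.
W_net = 17710 − 5060 = 12650 J (the clockwise enclosed area).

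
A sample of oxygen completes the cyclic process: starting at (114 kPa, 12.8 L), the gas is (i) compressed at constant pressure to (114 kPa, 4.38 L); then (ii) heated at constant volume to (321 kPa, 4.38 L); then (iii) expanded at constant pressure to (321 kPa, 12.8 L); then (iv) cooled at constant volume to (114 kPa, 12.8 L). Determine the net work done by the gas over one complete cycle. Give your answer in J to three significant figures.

W_net ≈ 1740 J

Constant-volume legs do no work.
W(i) = (114)(4.38 − 12.8) = -959.9 J; W(iii) = (321)(12.8 − 4.38) = 2703 J.
W_net = -959.9 + 2703 = 1743 J (the clockwise enclosed area).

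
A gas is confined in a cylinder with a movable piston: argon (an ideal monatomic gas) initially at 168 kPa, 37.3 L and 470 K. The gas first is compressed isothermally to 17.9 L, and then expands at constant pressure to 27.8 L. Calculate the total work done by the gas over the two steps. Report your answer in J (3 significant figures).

W_total ≈ -1130 J

Step 1 (isothermal): W = P₁V₁ ln(V₂/V₁) = (6266) ln(17.9/37.3) = -4601 J.
After step 1: P = 350.1 kPa, V = 17.9 L, T = 470 K.
Step 2 (isobaric): W = PΔV = (350.1 kPa)(27.8 − 17.9 L) = 3466 J.
W_total = -4601 + 3466 = -1135 J.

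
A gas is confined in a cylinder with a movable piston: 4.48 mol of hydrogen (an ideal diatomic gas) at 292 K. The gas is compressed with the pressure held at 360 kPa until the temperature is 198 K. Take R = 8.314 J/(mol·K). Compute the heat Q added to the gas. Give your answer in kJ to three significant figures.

Isobaric: W = nRΔT = (4.48)(8.314)(-94) = -3501 J.
ΔU = nCᵥΔT with Cᵥ = 5R/2: ΔU = (4.48)(20.79)(-94) = -8753 J.
Q = ΔU + W = -8753 − 3501 = -12254 J.

Q ≈ -12.3 kJ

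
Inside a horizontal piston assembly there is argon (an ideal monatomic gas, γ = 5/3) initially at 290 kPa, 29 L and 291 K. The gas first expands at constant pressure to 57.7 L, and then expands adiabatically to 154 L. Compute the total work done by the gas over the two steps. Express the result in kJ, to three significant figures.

W_total ≈ 20.4 kJ

Step 1 (isobaric): W = PΔV = (290 kPa)(57.7 − 29 L) = 8323 J.
After step 1: P = 290 kPa, V = 57.7 L, T = 579 K.
Step 2 (adiabatic): W = (P₁V₁ − P₂V₂)/(γ−1) = (16733 − 8696)/0.667 = 12055 J.
W_total = 8323 + 12055 = 20378 J.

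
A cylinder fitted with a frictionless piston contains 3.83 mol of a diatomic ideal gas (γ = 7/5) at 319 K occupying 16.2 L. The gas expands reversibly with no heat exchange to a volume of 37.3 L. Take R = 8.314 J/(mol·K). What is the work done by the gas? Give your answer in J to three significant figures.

Adiabatic: TV^(γ−1) = const with γ = 7/5.
T₂ = T₁ (V₁/V₂)^(γ−1) = 319 × (16.2/37.3)^0.4 = 319 × 0.7163 = 228.5 K.
W_by = nCᵥ(T₁ − T₂) = (3.83)(20.79)(319 − 228.5) = 7203 J.

W ≈ 7200 J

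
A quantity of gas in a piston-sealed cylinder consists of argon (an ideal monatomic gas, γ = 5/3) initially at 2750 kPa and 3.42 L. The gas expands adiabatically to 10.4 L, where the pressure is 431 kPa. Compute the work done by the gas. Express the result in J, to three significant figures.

Adiabatic: W = (P₁V₁ − P₂V₂)/(γ − 1) with γ = 5/3.
P₁V₁ = 9405 J, P₂V₂ = 4482 J.
W = (9405 − 4482) / 0.6667 = 7384 J.

W ≈ 7380 J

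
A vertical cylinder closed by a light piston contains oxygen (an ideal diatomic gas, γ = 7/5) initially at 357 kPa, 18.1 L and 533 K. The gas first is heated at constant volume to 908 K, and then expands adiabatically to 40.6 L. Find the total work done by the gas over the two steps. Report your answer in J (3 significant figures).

W_total ≈ 7600 J

Step 1 (isochoric): W = 0 (constant volume).
After step 1: P = 608.2 kPa (V unchanged).
Step 2 (adiabatic): W = (P₁V₁ − P₂V₂)/(γ−1) = (11008 − 7968)/0.4 = 7599 J.
W_total = 0 + 7599 = 7599 J.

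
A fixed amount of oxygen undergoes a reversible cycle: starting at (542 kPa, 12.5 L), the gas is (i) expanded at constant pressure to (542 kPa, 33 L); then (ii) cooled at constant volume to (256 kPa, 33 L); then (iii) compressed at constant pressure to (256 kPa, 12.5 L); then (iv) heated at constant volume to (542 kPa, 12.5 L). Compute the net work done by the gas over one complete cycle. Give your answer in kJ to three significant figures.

W_net ≈ 5.86 kJ

Constant-volume legs do no work.
W(i) = (542)(33 − 12.5) = 11111 J; W(iii) = (256)(12.5 − 33) = -5248 J.
W_net = 11111 − 5248 = 5863 J (the clockwise enclosed area).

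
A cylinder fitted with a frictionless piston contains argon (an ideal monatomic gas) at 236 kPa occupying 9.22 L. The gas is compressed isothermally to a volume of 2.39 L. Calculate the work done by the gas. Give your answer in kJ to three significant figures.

Isothermal: W = nRT ln(V₂/V₁) = P₁V₁ ln(V₂/V₁).
P₁V₁ = (236 kPa)(9.22 L) = 2176 J.
W = 2176 × ln(2.39/9.22) = 2176 × -1.35
W_by_gas = -2938 J.

W ≈ -2.94 kJ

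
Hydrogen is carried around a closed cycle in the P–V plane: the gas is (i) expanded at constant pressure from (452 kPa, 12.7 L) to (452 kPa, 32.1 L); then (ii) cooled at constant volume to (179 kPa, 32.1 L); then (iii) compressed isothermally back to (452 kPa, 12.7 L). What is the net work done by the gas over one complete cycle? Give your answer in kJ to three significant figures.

Leg (i): W = PΔV = (452)(32.1 − 12.7) = 8769 J.
Leg (ii): W = 0.
Leg (iii): W = PᵢVᵢ ln(V_f/Vᵢ) = (5746) ln(12.7/32.1) = -5328 J.
W_net = 8769 − 5328 = 3441 J.

W_net ≈ 3.44 kJ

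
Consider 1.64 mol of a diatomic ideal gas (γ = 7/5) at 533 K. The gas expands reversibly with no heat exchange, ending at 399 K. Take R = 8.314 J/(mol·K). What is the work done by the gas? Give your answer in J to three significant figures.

W ≈ 4570 J

Adiabatic ⇒ Q = 0, so W_by = −ΔU = nCᵥ(T₁ − T₂).
Cᵥ = 5R/2 = 20.79 J/(mol·K).
W = (1.64)(20.79)(533 − 399) = 4568 J.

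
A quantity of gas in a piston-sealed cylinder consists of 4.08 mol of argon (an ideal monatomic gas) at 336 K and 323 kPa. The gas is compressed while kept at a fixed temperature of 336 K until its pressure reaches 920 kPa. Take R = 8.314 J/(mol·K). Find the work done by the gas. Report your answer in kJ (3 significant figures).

W ≈ -11.9 kJ

Isothermal process: W = nRT ln(V₂/V₁) = nRT ln(P₁/P₂).
W = (4.08)(8.314)(336) × ln(323/920)
  = 11397 × ln(0.3511) = 11397 × -1.047
W_by_gas = -11930 J.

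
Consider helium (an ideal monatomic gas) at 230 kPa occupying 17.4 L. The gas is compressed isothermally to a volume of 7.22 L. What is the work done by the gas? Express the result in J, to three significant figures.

Isothermal: W = nRT ln(V₂/V₁) = P₁V₁ ln(V₂/V₁).
P₁V₁ = (230 kPa)(17.4 L) = 4002 J.
W = 4002 × ln(7.22/17.4) = 4002 × -0.8796
W_by_gas = -3520 J.

W ≈ -3520 J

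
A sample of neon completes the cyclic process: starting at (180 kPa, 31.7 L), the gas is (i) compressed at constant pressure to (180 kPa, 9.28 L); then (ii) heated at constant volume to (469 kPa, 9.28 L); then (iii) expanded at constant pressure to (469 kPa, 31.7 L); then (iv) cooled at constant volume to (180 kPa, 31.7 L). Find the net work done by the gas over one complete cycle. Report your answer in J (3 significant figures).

Constant-volume legs do no work.
W(i) = (180)(9.28 − 31.7) = -4036 J; W(iii) = (469)(31.7 − 9.28) = 10515 J.
W_net = -4036 + 10515 = 6479 J (the clockwise enclosed area).

W_net ≈ 6480 J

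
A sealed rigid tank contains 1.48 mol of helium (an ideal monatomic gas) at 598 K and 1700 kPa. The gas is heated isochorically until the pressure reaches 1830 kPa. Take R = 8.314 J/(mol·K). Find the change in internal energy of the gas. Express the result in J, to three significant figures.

Constant volume ⇒ W = 0, so Q = ΔU = nCᵥΔT with Cᵥ = 3R/2 = 12.47 J/(mol·K).
At constant V, T₂/T₁ = P₂/P₁ ⇒ ΔT = T₁(P₂/P₁ − 1) = 598·(1830/1700 − 1) = 45.73 K.
ΔU = (1.48)(12.47)(45.73) = 844 J.

ΔU ≈ 844 J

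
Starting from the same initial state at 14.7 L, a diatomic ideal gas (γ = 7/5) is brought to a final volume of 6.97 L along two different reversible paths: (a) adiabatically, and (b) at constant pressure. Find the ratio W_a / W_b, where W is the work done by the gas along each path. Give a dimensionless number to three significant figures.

Path (a) adiabatic: W = P₁V₁(1 − (V₁/V₂)^(γ−1))/(γ−1) → W_a/(P₁V₁) = -0.8696.
Path (b) isobaric: W = P₁(V₂ − V₁) → W_b/(P₁V₁) = -0.5259.
W_a / W_b = -0.8696 / -0.5259 = 1.654.

W_a / W_b ≈ 1.65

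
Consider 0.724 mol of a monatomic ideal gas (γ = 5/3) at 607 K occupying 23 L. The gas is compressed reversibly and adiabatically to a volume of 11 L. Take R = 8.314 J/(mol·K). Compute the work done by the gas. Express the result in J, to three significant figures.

Adiabatic: TV^(γ−1) = const with γ = 5/3.
T₂ = T₁ (V₁/V₂)^(γ−1) = 607 × (23/11)^0.667 = 607 × 1.635 = 992.5 K.
W_by = nCᵥ(T₁ − T₂) = (0.724)(12.47)(607 − 992.5) = -3481 J.

W ≈ -3480 J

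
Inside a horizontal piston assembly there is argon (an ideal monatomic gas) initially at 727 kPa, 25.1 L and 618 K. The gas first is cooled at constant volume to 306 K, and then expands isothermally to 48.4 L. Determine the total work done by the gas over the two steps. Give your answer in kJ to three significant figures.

W_total ≈ 5.93 kJ

Step 1 (isochoric): W = 0 (constant volume).
After step 1: P = 360 kPa (V unchanged).
Step 2 (isothermal): W = P₁V₁ ln(V₂/V₁) = (9035) ln(48.4/25.1) = 5933 J.
W_total = 0 + 5933 = 5933 J.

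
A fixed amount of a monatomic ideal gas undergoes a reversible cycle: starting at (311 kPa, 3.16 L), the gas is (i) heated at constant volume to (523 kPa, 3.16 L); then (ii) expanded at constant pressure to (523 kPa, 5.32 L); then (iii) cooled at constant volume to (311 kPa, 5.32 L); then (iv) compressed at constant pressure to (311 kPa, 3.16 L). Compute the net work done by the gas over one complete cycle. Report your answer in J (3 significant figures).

W_net ≈ 458 J

Constant-volume legs do no work.
W(ii) = (523)(5.32 − 3.16) = 1130 J; W(iv) = (311)(3.16 − 5.32) = -671.8 J.
W_net = 1130 − 671.8 = 457.9 J (the clockwise enclosed area).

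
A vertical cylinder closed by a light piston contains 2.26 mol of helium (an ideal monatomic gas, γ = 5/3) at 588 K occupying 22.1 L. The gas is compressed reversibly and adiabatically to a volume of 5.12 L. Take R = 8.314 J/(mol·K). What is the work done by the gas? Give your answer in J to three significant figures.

Adiabatic: TV^(γ−1) = const with γ = 5/3.
T₂ = T₁ (V₁/V₂)^(γ−1) = 588 × (22.1/5.12)^0.667 = 588 × 2.651 = 1559 K.
W_by = nCᵥ(T₁ − T₂) = (2.26)(12.47)(588 − 1559) = -27362 J.

W ≈ -27400 J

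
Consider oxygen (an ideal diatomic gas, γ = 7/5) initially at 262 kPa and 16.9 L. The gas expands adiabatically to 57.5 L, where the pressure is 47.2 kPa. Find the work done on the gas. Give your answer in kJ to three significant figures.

W ≈ -4.28 kJ

Adiabatic: W = (P₁V₁ − P₂V₂)/(γ − 1) with γ = 7/5.
P₁V₁ = 4428 J, P₂V₂ = 2714 J.
W = (4428 − 2714) / 0.4 = 4284 J.
Work on gas = −W_by = -4284 J.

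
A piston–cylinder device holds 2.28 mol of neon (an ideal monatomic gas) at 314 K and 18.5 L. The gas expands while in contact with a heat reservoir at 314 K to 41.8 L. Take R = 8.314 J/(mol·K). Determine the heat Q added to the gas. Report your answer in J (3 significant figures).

Isothermal ⇒ ΔU = 0, so Q = W = nRT ln(V₂/V₁).
Q = (2.28)(8.314)(314) ln(41.8/18.5) = 5952 × 0.8151 = 4852 J.

Q ≈ 4850 J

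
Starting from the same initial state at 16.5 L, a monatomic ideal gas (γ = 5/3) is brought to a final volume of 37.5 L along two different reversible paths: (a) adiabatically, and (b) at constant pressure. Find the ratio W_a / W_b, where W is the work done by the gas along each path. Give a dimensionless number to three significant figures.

W_a / W_b ≈ 0.497

Path (a) adiabatic: W = P₁V₁(1 − (V₁/V₂)^(γ−1))/(γ−1) → W_a/(P₁V₁) = 0.6323.
Path (b) isobaric: W = P₁(V₂ − V₁) → W_b/(P₁V₁) = 1.273.
W_a / W_b = 0.6323 / 1.273 = 0.4968.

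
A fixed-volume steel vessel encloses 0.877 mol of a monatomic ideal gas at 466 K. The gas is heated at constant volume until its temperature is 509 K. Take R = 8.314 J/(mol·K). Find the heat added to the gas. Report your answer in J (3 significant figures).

Q ≈ 470 J

Constant volume ⇒ W = 0, so Q = ΔU = nCᵥΔT with Cᵥ = 3R/2 = 12.47 J/(mol·K).
ΔU = (0.877)(12.47)(509 − 466) = 470.3 J.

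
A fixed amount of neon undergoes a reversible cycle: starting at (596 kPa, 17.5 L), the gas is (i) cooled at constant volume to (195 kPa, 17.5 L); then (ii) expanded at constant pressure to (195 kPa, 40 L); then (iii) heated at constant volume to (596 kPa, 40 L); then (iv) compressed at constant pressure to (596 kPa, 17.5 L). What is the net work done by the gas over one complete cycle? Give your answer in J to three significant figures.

W_net ≈ -9020 J

Constant-volume legs do no work.
W(ii) = (195)(40 − 17.5) = 4388 J; W(iv) = (596)(17.5 − 40) = -13410 J.
W_net = 4388 − 13410 = -9022 J (the counter-clockwise enclosed area).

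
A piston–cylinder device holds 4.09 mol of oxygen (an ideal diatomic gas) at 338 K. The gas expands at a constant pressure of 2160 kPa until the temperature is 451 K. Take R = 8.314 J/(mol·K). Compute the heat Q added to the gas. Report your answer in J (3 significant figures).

Isobaric: W = nRΔT = (4.09)(8.314)(113) = 3842 J.
ΔU = nCᵥΔT with Cᵥ = 5R/2: ΔU = (4.09)(20.79)(113) = 9606 J.
Q = ΔU + W = 9606 + 3842 = 13449 J.

Q ≈ 13400 J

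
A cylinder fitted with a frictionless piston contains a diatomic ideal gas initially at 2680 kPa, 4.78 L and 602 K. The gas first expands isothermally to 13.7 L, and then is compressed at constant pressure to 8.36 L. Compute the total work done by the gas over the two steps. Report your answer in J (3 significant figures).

Step 1 (isothermal): W = P₁V₁ ln(V₂/V₁) = (12810) ln(13.7/4.78) = 13489 J.
After step 1: P = 935.1 kPa, V = 13.7 L, T = 602 K.
Step 2 (isobaric): W = PΔV = (935.1 kPa)(8.36 − 13.7 L) = -4993 J.
W_total = 13489 − 4993 = 8496 J.

W_total ≈ 8500 J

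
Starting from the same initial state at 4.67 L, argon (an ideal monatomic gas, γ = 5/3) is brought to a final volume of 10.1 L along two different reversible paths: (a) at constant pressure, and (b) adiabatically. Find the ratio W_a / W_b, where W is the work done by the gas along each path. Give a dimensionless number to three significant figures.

W_a / W_b ≈ 1.93

Path (a) isobaric: W = P₁(V₂ − V₁) → W_a/(P₁V₁) = 1.163.
Path (b) adiabatic: W = P₁V₁(1 − (V₁/V₂)^(γ−1))/(γ−1) → W_b/(P₁V₁) = 0.6031.
W_a / W_b = 1.163 / 0.6031 = 1.928.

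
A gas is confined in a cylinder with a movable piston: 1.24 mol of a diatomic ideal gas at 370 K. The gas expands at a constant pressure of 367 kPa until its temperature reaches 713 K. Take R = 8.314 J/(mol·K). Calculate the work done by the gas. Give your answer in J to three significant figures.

W ≈ 3540 J

Isobaric: W = P ΔV = nR ΔT.
W = (1.24)(8.314)(713 − 370) = 3536 J.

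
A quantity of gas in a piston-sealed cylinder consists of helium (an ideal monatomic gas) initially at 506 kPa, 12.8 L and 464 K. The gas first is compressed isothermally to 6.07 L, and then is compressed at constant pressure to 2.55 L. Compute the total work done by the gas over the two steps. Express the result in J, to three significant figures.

W_total ≈ -8590 J

Step 1 (isothermal): W = P₁V₁ ln(V₂/V₁) = (6477) ln(6.07/12.8) = -4832 J.
After step 1: P = 1067 kPa, V = 6.07 L, T = 464 K.
Step 2 (isobaric): W = PΔV = (1067 kPa)(2.55 − 6.07 L) = -3756 J.
W_total = -4832 − 3756 = -8588 J.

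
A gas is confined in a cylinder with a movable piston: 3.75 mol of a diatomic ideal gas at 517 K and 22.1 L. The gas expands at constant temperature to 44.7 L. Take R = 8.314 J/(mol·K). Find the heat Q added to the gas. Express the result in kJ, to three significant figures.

Isothermal ⇒ ΔU = 0, so Q = W = nRT ln(V₂/V₁).
Q = (3.75)(8.314)(517) ln(44.7/22.1) = 16119 × 0.7044 = 11354 J.

Q ≈ 11.4 kJ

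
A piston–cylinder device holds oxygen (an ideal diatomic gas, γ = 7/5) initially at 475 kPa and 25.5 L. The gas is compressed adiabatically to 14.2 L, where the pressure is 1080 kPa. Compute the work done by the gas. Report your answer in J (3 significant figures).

W ≈ -8060 J

Adiabatic: W = (P₁V₁ − P₂V₂)/(γ − 1) with γ = 7/5.
P₁V₁ = 12112 J, P₂V₂ = 15336 J.
W = (12112 − 15336) / 0.4 = -8059 J.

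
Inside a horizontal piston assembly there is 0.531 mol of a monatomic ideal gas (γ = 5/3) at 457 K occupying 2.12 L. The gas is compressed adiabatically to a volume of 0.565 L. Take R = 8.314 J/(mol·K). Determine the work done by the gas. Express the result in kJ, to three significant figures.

Adiabatic: TV^(γ−1) = const with γ = 5/3.
T₂ = T₁ (V₁/V₂)^(γ−1) = 457 × (2.12/0.565)^0.667 = 457 × 2.415 = 1104 K.
W_by = nCᵥ(T₁ − T₂) = (0.531)(12.47)(457 − 1104) = -4281 J.

W ≈ -4.28 kJ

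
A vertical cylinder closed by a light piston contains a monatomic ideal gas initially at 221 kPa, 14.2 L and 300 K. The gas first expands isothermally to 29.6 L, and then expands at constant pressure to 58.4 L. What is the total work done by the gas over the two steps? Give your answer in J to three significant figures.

Step 1 (isothermal): W = P₁V₁ ln(V₂/V₁) = (3138) ln(29.6/14.2) = 2305 J.
After step 1: P = 106 kPa, V = 29.6 L, T = 300 K.
Step 2 (isobaric): W = PΔV = (106 kPa)(58.4 − 29.6 L) = 3053 J.
W_total = 2305 + 3053 = 5358 J.

W_total ≈ 5360 J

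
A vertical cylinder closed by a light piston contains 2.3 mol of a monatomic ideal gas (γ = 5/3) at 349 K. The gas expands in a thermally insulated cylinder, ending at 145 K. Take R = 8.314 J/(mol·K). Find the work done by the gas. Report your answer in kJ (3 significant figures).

W ≈ 5.85 kJ

Adiabatic ⇒ Q = 0, so W_by = −ΔU = nCᵥ(T₁ − T₂).
Cᵥ = 3R/2 = 12.47 J/(mol·K).
W = (2.3)(12.47)(349 − 145) = 5851 J.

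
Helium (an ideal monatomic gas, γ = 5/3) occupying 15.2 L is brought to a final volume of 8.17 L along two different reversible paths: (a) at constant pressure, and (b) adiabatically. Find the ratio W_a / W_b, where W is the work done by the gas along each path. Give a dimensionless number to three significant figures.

W_a / W_b ≈ 0.601

Path (a) isobaric: W = P₁(V₂ − V₁) → W_a/(P₁V₁) = -0.4625.
Path (b) adiabatic: W = P₁V₁(1 − (V₁/V₂)^(γ−1))/(γ−1) → W_b/(P₁V₁) = -0.769.
W_a / W_b = -0.4625 / -0.769 = 0.6014.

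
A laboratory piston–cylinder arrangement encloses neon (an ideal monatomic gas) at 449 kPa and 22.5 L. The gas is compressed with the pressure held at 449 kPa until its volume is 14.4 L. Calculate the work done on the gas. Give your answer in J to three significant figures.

W ≈ 3640 J

Isobaric: W = P ΔV.
W = (449 kPa)(14.4 − 22.5 L) = (449)(-8.1) = -3637 J.
Work on gas = −W_by = 3637 J.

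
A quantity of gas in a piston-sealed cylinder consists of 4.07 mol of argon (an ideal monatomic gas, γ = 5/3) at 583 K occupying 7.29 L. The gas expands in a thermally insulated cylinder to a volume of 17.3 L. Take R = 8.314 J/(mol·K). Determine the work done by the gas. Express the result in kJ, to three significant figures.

Adiabatic: TV^(γ−1) = const with γ = 5/3.
T₂ = T₁ (V₁/V₂)^(γ−1) = 583 × (7.29/17.3)^0.667 = 583 × 0.5621 = 327.7 K.
W_by = nCᵥ(T₁ − T₂) = (4.07)(12.47)(583 − 327.7) = 12959 J.

W ≈ 13.0 kJ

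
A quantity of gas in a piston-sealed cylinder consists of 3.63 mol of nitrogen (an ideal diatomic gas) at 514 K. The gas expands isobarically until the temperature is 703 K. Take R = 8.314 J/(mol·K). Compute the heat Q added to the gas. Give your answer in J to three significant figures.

Q ≈ 20000 J

Isobaric: W = nRΔT = (3.63)(8.314)(189) = 5704 J.
ΔU = nCᵥΔT with Cᵥ = 5R/2: ΔU = (3.63)(20.79)(189) = 14260 J.
Q = ΔU + W = 14260 + 5704 = 19964 J.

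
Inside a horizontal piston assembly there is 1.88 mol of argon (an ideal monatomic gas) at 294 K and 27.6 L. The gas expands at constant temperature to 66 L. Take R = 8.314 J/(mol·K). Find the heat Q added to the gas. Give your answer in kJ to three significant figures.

Q ≈ 4.01 kJ

Isothermal ⇒ ΔU = 0, so Q = W = nRT ln(V₂/V₁).
Q = (1.88)(8.314)(294) ln(66/27.6) = 4595 × 0.8718 = 4006 J.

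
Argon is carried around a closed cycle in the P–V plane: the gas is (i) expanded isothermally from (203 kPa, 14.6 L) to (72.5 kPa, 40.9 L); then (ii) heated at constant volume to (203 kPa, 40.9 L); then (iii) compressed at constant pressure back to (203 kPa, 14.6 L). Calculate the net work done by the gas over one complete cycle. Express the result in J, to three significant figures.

W_net ≈ -2290 J

Leg (i): W = PᵢVᵢ ln(V_f/Vᵢ) = (2964) ln(40.9/14.6) = 3053 J.
Leg (ii): W = 0.
Leg (iii): W = PΔV = (203)(14.6 − 40.9) = -5339 J.
W_net = 3053 − 5339 = -2286 J.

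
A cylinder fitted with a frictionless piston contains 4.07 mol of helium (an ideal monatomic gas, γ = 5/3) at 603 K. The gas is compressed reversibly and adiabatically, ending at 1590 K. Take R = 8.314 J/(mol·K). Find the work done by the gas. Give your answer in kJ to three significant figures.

W ≈ -50.1 kJ

Adiabatic ⇒ Q = 0, so W_by = −ΔU = nCᵥ(T₁ − T₂).
Cᵥ = 3R/2 = 12.47 J/(mol·K).
W = (4.07)(12.47)(603 − 1590) = -50097 J.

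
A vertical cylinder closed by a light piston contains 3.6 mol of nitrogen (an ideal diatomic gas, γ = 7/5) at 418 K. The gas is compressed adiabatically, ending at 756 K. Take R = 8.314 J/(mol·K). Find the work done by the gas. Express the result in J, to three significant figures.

W ≈ -25300 J

Adiabatic ⇒ Q = 0, so W_by = −ΔU = nCᵥ(T₁ − T₂).
Cᵥ = 5R/2 = 20.79 J/(mol·K).
W = (3.6)(20.79)(418 − 756) = -25291 J.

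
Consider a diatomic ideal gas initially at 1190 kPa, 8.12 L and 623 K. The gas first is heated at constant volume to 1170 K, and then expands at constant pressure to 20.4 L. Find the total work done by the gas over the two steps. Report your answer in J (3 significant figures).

Step 1 (isochoric): W = 0 (constant volume).
After step 1: P = 2235 kPa (V unchanged).
Step 2 (isobaric): W = PΔV = (2235 kPa)(20.4 − 8.12 L) = 27444 J.
W_total = 0 + 27444 = 27444 J.

W_total ≈ 27400 J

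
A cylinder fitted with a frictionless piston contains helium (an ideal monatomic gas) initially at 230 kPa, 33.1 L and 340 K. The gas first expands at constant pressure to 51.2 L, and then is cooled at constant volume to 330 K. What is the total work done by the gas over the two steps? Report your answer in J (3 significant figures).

Step 1 (isobaric): W = PΔV = (230 kPa)(51.2 − 33.1 L) = 4163 J.
Step 2 (isochoric): W = 0 (constant volume).
W_total = 4163 + 0 = 4163 J.

W_total ≈ 4160 J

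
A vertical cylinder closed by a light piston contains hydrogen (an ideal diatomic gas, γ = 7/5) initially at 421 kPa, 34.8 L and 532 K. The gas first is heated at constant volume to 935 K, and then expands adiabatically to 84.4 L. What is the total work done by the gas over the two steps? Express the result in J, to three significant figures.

Step 1 (isochoric): W = 0 (constant volume).
After step 1: P = 739.9 kPa (V unchanged).
Step 2 (adiabatic): W = (P₁V₁ − P₂V₂)/(γ−1) = (25749 − 18066)/0.4 = 19208 J.
W_total = 0 + 19208 = 19208 J.

W_total ≈ 19200 J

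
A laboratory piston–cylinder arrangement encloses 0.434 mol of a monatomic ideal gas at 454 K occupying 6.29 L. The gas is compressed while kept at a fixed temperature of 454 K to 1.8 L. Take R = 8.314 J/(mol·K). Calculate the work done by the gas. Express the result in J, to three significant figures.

Isothermal: W = nRT ln(V₂/V₁).
W = (0.434)(8.314)(454) × ln(1.8/6.29)
  = 1638 × -1.251
W_by_gas = -2050 J.

W ≈ -2050 J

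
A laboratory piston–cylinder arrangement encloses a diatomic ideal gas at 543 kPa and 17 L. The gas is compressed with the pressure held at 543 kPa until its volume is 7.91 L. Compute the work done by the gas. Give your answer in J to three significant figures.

Isobaric: W = P ΔV.
W = (543 kPa)(7.91 − 17 L) = (543)(-9.09) = -4936 J.

W ≈ -4940 J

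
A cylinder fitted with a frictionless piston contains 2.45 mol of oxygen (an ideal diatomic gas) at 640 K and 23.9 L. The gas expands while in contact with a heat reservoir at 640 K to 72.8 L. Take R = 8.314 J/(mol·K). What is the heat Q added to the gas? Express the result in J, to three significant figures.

Q ≈ 14500 J

Isothermal ⇒ ΔU = 0, so Q = W = nRT ln(V₂/V₁).
Q = (2.45)(8.314)(640) ln(72.8/23.9) = 13036 × 1.114 = 14520 J.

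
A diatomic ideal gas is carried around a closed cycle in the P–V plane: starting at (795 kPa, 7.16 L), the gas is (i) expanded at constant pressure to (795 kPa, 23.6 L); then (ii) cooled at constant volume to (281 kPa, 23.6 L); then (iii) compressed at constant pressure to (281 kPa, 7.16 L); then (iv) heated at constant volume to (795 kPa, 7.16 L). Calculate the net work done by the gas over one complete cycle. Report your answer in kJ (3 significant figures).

W_net ≈ 8.45 kJ

Constant-volume legs do no work.
W(i) = (795)(23.6 − 7.16) = 13070 J; W(iii) = (281)(7.16 − 23.6) = -4620 J.
W_net = 13070 − 4620 = 8450 J (the clockwise enclosed area).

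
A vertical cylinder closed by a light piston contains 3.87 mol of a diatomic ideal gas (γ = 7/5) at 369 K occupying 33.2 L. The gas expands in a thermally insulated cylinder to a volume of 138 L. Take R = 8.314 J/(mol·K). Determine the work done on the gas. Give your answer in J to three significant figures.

Adiabatic: TV^(γ−1) = const with γ = 7/5.
T₂ = T₁ (V₁/V₂)^(γ−1) = 369 × (33.2/138)^0.4 = 369 × 0.5656 = 208.7 K.
W_by = nCᵥ(T₁ − T₂) = (3.87)(20.79)(369 − 208.7) = 12894 J.
Work on gas = −W_by = -12894 J.

W ≈ -12900 J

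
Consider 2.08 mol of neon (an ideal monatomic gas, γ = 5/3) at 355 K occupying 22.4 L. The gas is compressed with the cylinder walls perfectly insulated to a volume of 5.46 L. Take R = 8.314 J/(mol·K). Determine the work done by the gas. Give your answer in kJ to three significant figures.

W ≈ -14.4 kJ

Adiabatic: TV^(γ−1) = const with γ = 5/3.
T₂ = T₁ (V₁/V₂)^(γ−1) = 355 × (22.4/5.46)^0.667 = 355 × 2.563 = 909.8 K.
W_by = nCᵥ(T₁ − T₂) = (2.08)(12.47)(355 − 909.8) = -14391 J.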